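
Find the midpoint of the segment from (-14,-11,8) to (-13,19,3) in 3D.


Mx = (-14- 13)/2 = -13.5000
My = (-11+19)/2 = 4.0000
Mz = (8+3)/2 = 5.5000

M = (-13.5000, 4.0000, 5.5000)


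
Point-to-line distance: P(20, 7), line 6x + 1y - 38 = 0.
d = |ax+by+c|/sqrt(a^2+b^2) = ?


|6*20 + 1*7 - 38| = |89| = 89
sqrt(36 + 1) = sqrt(37) = 6.0828
d = 89/sqrt(37) = 14.6315

14.6315


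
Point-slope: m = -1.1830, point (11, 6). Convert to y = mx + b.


y - 6 = -1.1830(x - 11)
y = -1.1830x + 6 + 1.1830*11
y = -1.1830x + 19.0130

y = -1.1830x + 19.0130


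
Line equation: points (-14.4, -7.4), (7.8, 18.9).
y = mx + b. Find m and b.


m = (26.3)/(22.2) = 1.1847
b = y1 - m*x1 = -7.4 - (26.3*(-14.4))/(22.2) = -7.4 + 17.0595 = 9.6595

y = 1.1847x + 9.6595


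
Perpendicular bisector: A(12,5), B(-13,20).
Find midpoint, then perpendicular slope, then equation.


Midpoint = (-0.5, 12.5)
Slope of AB = dy/dx = 15/(-25) = -0.6000
Perp slope = -dx/dy = 25/15 = 1.6667
b = My - (perp slope)*Mx = 12.5 + (-25*(-0.5))/15 = 12.5 + 0.8333 = 13.3333

y = 1.6667x + 13.3333


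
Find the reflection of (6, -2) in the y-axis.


Reflection rule for y-axis: (-x, y)
(6, -2) -> (-6, -2)

(-6, -2)


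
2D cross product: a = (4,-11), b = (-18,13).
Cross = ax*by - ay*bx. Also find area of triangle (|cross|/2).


cross = 4*13 + 11*(-18) = 52 - 198 = -146
Triangle area = |-146|/2 = 146/2 = 73.0000

cross = -146, triangle area = 73.0000


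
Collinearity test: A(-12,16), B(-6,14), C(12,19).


-12*(14-19) - 6*(19-16) + 12*(16-14)
= 60 - 18 + 24 = 66

No, not collinear (determinant = 66)


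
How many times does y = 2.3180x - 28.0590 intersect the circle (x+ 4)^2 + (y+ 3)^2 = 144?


Substitute y = 2.3180x - 28.0590: (x+ 4)^2 + (2.3180x- 28.0590+ 3)^2 = 144
Expand to Ax^2 + Bx + C = 0, where b-k = -25.059
A = 1+m^2 = 6.373124
B = 2(m(b-k) - h) = 2(2.3180*(-25.059) + 4) = -108.173524
C = h^2 + (b-k)^2 - r^2 = 16 + 627.953481 - 144 = 499.953481
disc = B^2-4AC = 11701.5113 - 12745.0621 = -1043.5508
disc < 0

0 intersection points


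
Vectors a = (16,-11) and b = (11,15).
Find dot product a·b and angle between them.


a·b = 16*11 - 11*15 = 176 - 165 = 11
|a| = sqrt(256+121) = 19.4165
|b| = sqrt(121+225) = 18.6011
cos(theta) = 11/(sqrt(377)*sqrt(346)) = 11/sqrt(130442) = 0.030457
theta = arccos(11/sqrt(130442)) = 88.2547 degrees

a·b = 11, theta = 88.2547 deg


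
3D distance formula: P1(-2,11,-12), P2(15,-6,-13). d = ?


dx=17, dy=-17, dz=-1
d = sqrt(289+289+1) = sqrt(579) = 24.0624

24.0624


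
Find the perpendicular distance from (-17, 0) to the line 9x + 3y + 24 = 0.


|9*(-17) + 3*0 + 24| = |-129| = 129
sqrt(81 + 9) = sqrt(90) = 9.4868
d = 129/sqrt(90) = 13.5978

13.5978


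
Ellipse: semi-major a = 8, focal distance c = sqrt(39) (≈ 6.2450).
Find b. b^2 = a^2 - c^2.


b^2 = 8^2 - (sqrt(39))^2 = 64 - 39 = 25
b = sqrt(25) = 5

b = 5


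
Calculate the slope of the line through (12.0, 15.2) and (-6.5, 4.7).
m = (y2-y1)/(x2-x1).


dy = 4.7 - 15.2 = -10.5
dx = -6.5 - 12.0 = -18.5
m = -10.5/(-18.5) = 0.5676

m = 0.5676


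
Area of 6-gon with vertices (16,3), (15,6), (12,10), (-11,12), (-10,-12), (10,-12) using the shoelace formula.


sum(xi*y_{i+1}) = 16*6 + 15*10 + 12*12 - 11*(-12) - 10*(-12) + 10*3 = 672
sum(yi*x_{i+1}) = 3*15 + 6*12 + 10*(-11) + 12*(-10) - 12*10 - 12*16 = -425
Area = |672 + 425|/2 = 1097/2 = 548.5000

548.5000 sq units


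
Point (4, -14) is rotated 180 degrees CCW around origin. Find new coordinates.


cos(180) = -1, sin(180) = 0
x' = 4*(-1) + 14*0 = -4
y' = 4*0 - 14*(-1) = 14

(-4, 14)


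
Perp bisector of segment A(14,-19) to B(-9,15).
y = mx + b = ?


Midpoint = (2.5, -2)
Slope of AB = dy/dx = 34/(-23) = -1.4783
Perp slope = -dx/dy = 23/34 = 0.6765
b = My - (perp slope)*Mx = -2 + (-23*2.5)/34 = -2 - 1.6912 = -3.6912

y = 0.6765x - 3.6912


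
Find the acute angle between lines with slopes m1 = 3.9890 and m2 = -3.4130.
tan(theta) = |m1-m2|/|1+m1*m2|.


m1-m2 = 7.402
1+m1*m2 = -12.614457
tan(theta) = |7.402/(-12.614457)| = 0.586787
theta = arctan(|7.402/(-12.614457)|) = 30.4039 degrees (acute angle)

30.4039 degrees


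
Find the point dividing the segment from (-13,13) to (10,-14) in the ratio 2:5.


Px = (2*10 + 5*(-13))/7 = -45/7 = -6.4286
Py = (2*(-14) + 5*13)/7 = 37/7 = 5.2857

P = (-6.4286, 5.2857)


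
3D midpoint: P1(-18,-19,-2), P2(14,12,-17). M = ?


Mx = (-18+14)/2 = -2.0000
My = (-19+12)/2 = -3.5000
Mz = (-2- 17)/2 = -9.5000

M = (-2.0000, -3.5000, -9.5000)


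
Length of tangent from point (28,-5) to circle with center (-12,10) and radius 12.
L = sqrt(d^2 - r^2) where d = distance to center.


d = sqrt((28+ 12)^2 + (-5-10)^2) = sqrt(1600+225) = 42.7200
L = sqrt(1825.0000 - 144) = sqrt(1681.0000) = 41.0000

41.0000


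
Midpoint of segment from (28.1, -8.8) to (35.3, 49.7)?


Mx = (28.1 + 35.3)/2 = 63.4/2 = 31.7000
My = (-8.8 + 49.7)/2 = 40.9/2 = 20.4500

(31.7000, 20.4500)


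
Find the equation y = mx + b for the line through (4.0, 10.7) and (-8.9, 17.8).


m = (7.1)/(-12.9) = -0.5504
b = y1 - m*x1 = 10.7 - (7.1*4.0)/(-12.9) = 10.7 + 2.2016 = 12.9016

y = -0.5504x + 12.9016


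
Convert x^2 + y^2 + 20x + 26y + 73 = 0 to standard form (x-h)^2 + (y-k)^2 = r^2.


h = -D/2 = -20/2 = -10
k = -E/2 = -26/2 = -13
r^2 = h^2 + k^2 - F = 100 + 169 - 73 = 196
r = 14

Center (-10, -13), radius = 14


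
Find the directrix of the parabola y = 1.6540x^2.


a = 1.6540
1/(4a) = 0.1511
directrix: y = -0.1511 = -0.1511

y = -0.1511


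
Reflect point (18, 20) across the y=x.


Reflection rule for y=x: (y, x)
(18, 20) -> (20, 18)

(20, 18)


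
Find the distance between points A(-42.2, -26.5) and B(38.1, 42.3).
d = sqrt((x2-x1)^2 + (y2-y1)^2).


dx = 38.1 + 42.2 = 80.3
dy = 42.3 + 26.5 = 68.8
d = sqrt(6448.09 + 4733.44) = sqrt(11181.53) = 105.7428

105.7428


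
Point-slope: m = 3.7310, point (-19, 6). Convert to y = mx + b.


y - 6 = 3.7310(x + 19)
y = 3.7310x + 6 - 3.7310*(-19)
y = 3.7310x + 76.8890

y = 3.7310x + 76.8890


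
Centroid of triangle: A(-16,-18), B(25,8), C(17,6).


Gx = (-16+25+17)/3 = 26/3 = 8.6667
Gy = (-18+8+6)/3 = -4/3 = -1.3333

G = (8.6667, -1.3333)


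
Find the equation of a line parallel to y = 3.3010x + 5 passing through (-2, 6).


Parallel lines have equal slopes.
m2 = 3.3010
b2 = 6 - 3.3010*(-2) = 12.6020

y = 3.3010x + 12.6020


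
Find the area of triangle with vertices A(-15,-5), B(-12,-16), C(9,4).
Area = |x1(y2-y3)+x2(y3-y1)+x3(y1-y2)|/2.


-15*(-16-4) = 300
-12*(4+ 5) = -108
9*(-5+ 16) = 99
sum = 291
Area = |291|/2 = 145.5000

145.5000 sq units


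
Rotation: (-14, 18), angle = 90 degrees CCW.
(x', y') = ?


cos(90) = 0, sin(90) = 1
x' = -14*0 - 18*1 = -18
y' = -14*1 + 18*0 = -14

(-18, -14)


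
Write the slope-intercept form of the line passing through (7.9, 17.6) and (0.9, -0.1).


m = (-17.7)/(-7.0) = 2.5286
b = y1 - m*x1 = 17.6 - (-17.7*7.9)/(-7.0) = 17.6 - 19.9757 = -2.3757

y = 2.5286x - 2.3757


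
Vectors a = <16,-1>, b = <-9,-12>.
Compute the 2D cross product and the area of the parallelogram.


cross = 16*(-12) + 1*(-9) = -192 - 9 = -201
Parallelogram area = |-201| = 201

cross = -201, parallelogram area = 201


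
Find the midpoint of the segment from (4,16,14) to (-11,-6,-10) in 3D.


Mx = (4- 11)/2 = -3.5000
My = (16- 6)/2 = 5.0000
Mz = (14- 10)/2 = 2.0000

M = (-3.5000, 5.0000, 2.0000)


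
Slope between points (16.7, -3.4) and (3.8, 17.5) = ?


dy = 17.5 + 3.4 = 20.9
dx = 3.8 - 16.7 = -12.9
m = 20.9/(-12.9) = -1.6202

m = -1.6202


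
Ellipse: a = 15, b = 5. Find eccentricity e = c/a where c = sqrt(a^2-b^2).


c = sqrt(225-25) = sqrt(200) = 14.1421
e = c/a = sqrt(200)/15 = 0.9428

e = 0.9428


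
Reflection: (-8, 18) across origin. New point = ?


Reflection rule for origin: (-x, -y)
(-8, 18) -> (8, -18)

(8, -18)


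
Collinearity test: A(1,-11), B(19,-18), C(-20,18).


1*(-18-18) + 19*(18+ 11) - 20*(-11+ 18)
= -36 + 551 - 140 = 375

No, not collinear (determinant = 375)


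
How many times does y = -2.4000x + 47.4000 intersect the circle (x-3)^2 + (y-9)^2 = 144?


Substitute y = -2.4000x + 47.4000: (x-3)^2 + (-2.4000x+47.4000-9)^2 = 144
Expand to Ax^2 + Bx + C = 0, where b-k = 38.4
A = 1+m^2 = 6.76
B = 2(m(b-k) - h) = 2(-2.4000*38.4 - 3) = -190.32
C = h^2 + (b-k)^2 - r^2 = 9 + 1474.56 - 144 = 1339.56
disc = B^2-4AC = 36221.7024 - 36221.7024 = 0
disc = 0

1 intersection point (tangent)


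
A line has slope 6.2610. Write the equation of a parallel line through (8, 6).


Parallel lines have equal slopes.
m2 = 6.2610
b2 = 6 - 6.2610*8 = -44.0880

y = 6.2610x - 44.0880


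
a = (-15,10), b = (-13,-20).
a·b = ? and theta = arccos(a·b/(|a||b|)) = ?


a·b = -15*(-13) + 10*(-20) = 195 - 200 = -5
|a| = sqrt(225+100) = 18.0278
|b| = sqrt(169+400) = 23.8537
cos(theta) = -5/(sqrt(325)*sqrt(569)) = -5/sqrt(184925) = -0.011627
theta = arccos(-5/sqrt(184925)) = 90.6662 degrees

a·b = -5, theta = 90.6662 deg


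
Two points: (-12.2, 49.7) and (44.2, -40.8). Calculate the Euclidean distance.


dx = 44.2 + 12.2 = 56.4
dy = -40.8 - 49.7 = -90.5
d = sqrt(3180.96 + 8190.25) = sqrt(11371.21) = 106.6359

106.6359


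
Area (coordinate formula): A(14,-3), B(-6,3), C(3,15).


14*(3-15) = -168
-6*(15+ 3) = -108
3*(-3-3) = -18
sum = -294
Area = |-294|/2 = 147.0000

147.0000 sq units


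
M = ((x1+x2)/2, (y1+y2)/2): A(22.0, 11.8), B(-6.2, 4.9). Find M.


Mx = (22.0 - 6.2)/2 = 15.8/2 = 7.9000
My = (11.8 + 4.9)/2 = 16.7/2 = 8.3500

(7.9000, 8.3500)


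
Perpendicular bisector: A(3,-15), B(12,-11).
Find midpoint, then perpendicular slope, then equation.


Midpoint = (7.5, -13)
Slope of AB = dy/dx = 4/9 = 0.4444
Perp slope = -dx/dy = -9/4 = -2.2500
b = My - (perp slope)*Mx = -13 + (9*7.5)/4 = -13 + 16.8750 = 3.8750

y = -2.2500x + 3.8750


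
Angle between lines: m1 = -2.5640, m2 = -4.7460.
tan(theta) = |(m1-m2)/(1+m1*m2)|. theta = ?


m1-m2 = 2.182
1+m1*m2 = 13.168744
tan(theta) = |2.182/13.168744| = 0.165695
theta = arctan(|2.182/13.168744|) = 9.4082 degrees (acute angle)

9.4082 degrees


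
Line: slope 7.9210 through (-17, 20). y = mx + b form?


y - 20 = 7.9210(x + 17)
y = 7.9210x + 20 - 7.9210*(-17)
y = 7.9210x + 154.6570

y = 7.9210x + 154.6570


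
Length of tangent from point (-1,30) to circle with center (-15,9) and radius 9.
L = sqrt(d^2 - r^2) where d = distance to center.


d = sqrt((-1+ 15)^2 + (30-9)^2) = sqrt(196+441) = 25.2389
L = sqrt(637.0000 - 81) = sqrt(556.0000) = 23.5797

23.5797


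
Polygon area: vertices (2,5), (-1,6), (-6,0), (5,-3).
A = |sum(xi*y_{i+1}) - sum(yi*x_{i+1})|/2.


sum(xi*y_{i+1}) = 2*6 - 1*0 - 6*(-3) + 5*5 = 55
sum(yi*x_{i+1}) = 5*(-1) + 6*(-6) + 0*5 - 3*2 = -47
Area = |55 + 47|/2 = 102/2 = 51.0000

51.0000 sq units


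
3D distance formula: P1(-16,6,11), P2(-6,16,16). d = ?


dx=10, dy=10, dz=5
d = sqrt(100+100+25) = sqrt(225) = 15.0000

15.0000


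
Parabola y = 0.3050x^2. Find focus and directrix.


a = 0.3050
1/(4a) = 0.8197
Focus = (0, 0.8197)
Directrix: y = -0.8197

Focus = (0, 0.8197), Directrix: y = -0.8197


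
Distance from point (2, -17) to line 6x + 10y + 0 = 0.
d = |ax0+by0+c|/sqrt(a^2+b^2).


|6*2 + 10*(-17) + 0| = |-158| = 158
sqrt(36 + 100) = sqrt(136) = 11.6619
d = 158/sqrt(136) = 13.5484

13.5484


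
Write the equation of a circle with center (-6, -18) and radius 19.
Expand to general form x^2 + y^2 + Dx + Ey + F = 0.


(x+ 6)^2 + (y+ 18)^2 = 19^2
D = -2h = 12, E = -2k = 36
F = h^2+k^2-r^2 = 36+324-361 = -1

x^2 + y^2 + 12x + 36y - 1 = 0


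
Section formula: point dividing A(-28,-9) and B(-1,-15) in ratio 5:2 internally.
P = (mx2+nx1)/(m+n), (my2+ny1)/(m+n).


Px = (5*(-1) + 2*(-28))/7 = -61/7 = -8.7143
Py = (5*(-15) + 2*(-9))/7 = -93/7 = -13.2857

P = (-8.7143, -13.2857)


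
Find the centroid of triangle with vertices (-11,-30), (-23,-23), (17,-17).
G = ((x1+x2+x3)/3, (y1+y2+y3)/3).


Gx = (-11- 23+17)/3 = -17/3 = -5.6667
Gy = (-30- 23- 17)/3 = -70/3 = -23.3333

G = (-5.6667, -23.3333)


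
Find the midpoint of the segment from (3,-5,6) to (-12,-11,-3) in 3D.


Mx = (3- 12)/2 = -4.5000
My = (-5- 11)/2 = -8.0000
Mz = (6- 3)/2 = 1.5000

M = (-4.5000, -8.0000, 1.5000)


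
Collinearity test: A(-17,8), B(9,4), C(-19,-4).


-17*(4+ 4) + 9*(-4-8) - 19*(8-4)
= -136 - 108 - 76 = -320

No, not collinear (determinant = -320)


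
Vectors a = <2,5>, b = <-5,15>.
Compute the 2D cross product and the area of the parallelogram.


cross = 2*15 - 5*(-5) = 30 + 25 = 55
Parallelogram area = |55| = 55

cross = 55, parallelogram area = 55


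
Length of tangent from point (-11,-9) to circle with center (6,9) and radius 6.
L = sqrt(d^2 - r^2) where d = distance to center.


d = sqrt((-11-6)^2 + (-9-9)^2) = sqrt(289+324) = 24.7588
L = sqrt(613.0000 - 36) = sqrt(577.0000) = 24.0208

24.0208


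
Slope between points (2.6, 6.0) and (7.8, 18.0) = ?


dy = 18.0 - 6.0 = 12.0
dx = 7.8 - 2.6 = 5.2
m = 12.0/5.2 = 2.3077

m = 2.3077


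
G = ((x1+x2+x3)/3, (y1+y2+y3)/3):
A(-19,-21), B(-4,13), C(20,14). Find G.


Gx = (-19- 4+20)/3 = -3/3 = -1.0000
Gy = (-21+13+14)/3 = 6/3 = 2.0000

G = (-1.0000, 2.0000)


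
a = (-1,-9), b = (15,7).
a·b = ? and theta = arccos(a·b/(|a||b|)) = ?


a·b = -1*15 - 9*7 = -15 - 63 = -78
|a| = sqrt(1+81) = 9.0554
|b| = sqrt(225+49) = 16.5529
cos(theta) = -78/(sqrt(82)*sqrt(274)) = -78/sqrt(22468) = -0.520370
theta = arccos(-78/sqrt(22468)) = 121.3571 degrees

a·b = -78, theta = 121.3571 deg


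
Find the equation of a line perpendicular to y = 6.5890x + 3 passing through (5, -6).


Perpendicular slope = -1/m1 = -1/6.5890 = -0.1518
b2 = y0 - m2*x0 = -6 + 5/6.5890 = -6 + 0.7588 = -5.2412

y = -0.1518x - 5.2412


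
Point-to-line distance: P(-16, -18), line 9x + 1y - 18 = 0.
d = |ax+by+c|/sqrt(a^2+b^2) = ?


|9*(-16) + 1*(-18) - 18| = |-180| = 180
sqrt(81 + 1) = sqrt(82) = 9.0554
d = 180/sqrt(82) = 19.8777

19.8777


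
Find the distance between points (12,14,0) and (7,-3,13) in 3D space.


dx=-5, dy=-17, dz=13
d = sqrt(25+289+169) = sqrt(483) = 21.9773

21.9773


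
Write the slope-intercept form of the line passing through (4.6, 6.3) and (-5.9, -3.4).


m = (-9.7)/(-10.5) = 0.9238
b = y1 - m*x1 = 6.3 - (-9.7*4.6)/(-10.5) = 6.3 - 4.2495 = 2.0505

y = 0.9238x + 2.0505


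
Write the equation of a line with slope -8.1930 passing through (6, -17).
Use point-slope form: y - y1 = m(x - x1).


y + 17 = -8.1930(x - 6)
y = -8.1930x - 17 + 8.1930*6
y = -8.1930x + 32.1580

y = -8.1930x + 32.1580


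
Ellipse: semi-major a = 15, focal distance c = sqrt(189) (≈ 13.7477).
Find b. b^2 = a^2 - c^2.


b^2 = 15^2 - (sqrt(189))^2 = 225 - 189 = 36
b = sqrt(36) = 6

b = 6


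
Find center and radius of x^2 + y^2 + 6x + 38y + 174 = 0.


h = -D/2 = -6/2 = -3
k = -E/2 = -38/2 = -19
r^2 = h^2 + k^2 - F = 9 + 361 - 174 = 196
r = 14

Center (-3, -19), radius = 14


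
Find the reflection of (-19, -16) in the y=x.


Reflection rule for y=x: (y, x)
(-19, -16) -> (-16, -19)

(-16, -19)


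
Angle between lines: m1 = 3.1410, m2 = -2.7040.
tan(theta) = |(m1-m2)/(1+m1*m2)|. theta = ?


m1-m2 = 5.845
1+m1*m2 = -7.493264
tan(theta) = |5.845/(-7.493264)| = 0.780034
theta = arctan(|5.845/(-7.493264)|) = 37.9554 degrees (acute angle)

37.9554 degrees


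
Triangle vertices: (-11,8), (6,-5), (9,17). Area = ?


-11*(-5-17) = 242
6*(17-8) = 54
9*(8+ 5) = 117
sum = 413
Area = |413|/2 = 206.5000

206.5000 sq units


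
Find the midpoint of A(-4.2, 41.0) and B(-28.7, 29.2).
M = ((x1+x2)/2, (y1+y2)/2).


Mx = (-4.2 - 28.7)/2 = -32.9/2 = -16.4500
My = (41.0 + 29.2)/2 = 70.2/2 = 35.1000

(-16.4500, 35.1000)


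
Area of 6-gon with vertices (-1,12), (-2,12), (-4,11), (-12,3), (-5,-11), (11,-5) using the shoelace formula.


sum(xi*y_{i+1}) = -1*12 - 2*11 - 4*3 - 12*(-11) - 5*(-5) + 11*12 = 243
sum(yi*x_{i+1}) = 12*(-2) + 12*(-4) + 11*(-12) + 3*(-5) - 11*11 - 5*(-1) = -335
Area = |243 + 335|/2 = 578/2 = 289.0000

289.0000 sq units


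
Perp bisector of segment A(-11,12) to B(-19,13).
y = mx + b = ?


Midpoint = (-15, 12.5)
Slope of AB = dy/dx = 1/(-8) = -0.1250
Perp slope = -dx/dy = 8/1 = 8.0000
b = My - (perp slope)*Mx = 12.5 + (-8*(-15))/1 = 12.5 + 120.0000 = 132.5000

y = 8.0000x + 132.5000


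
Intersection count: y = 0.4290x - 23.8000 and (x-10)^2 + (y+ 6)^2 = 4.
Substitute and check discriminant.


Substitute y = 0.4290x - 23.8000: (x-10)^2 + (0.4290x- 23.8000+ 6)^2 = 4
Expand to Ax^2 + Bx + C = 0, where b-k = -17.8
A = 1+m^2 = 1.184041
B = 2(m(b-k) - h) = 2(0.4290*(-17.8) - 10) = -35.2724
C = h^2 + (b-k)^2 - r^2 = 100 + 316.84 - 4 = 412.84
disc = B^2-4AC = 1244.1422 - 1955.2779 = -711.1357
disc < 0

0 intersection points


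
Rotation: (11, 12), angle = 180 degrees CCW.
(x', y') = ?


cos(180) = -1, sin(180) = 0
x' = 11*(-1) - 12*0 = -11
y' = 11*0 + 12*(-1) = -12

(-11, -12)


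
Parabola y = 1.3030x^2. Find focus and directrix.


a = 1.3030
1/(4a) = 0.1919
Focus = (0, 0.1919)
Directrix: y = -0.1919

Focus = (0, 0.1919), Directrix: y = -0.1919


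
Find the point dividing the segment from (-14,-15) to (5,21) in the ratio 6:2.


Px = (6*5 + 2*(-14))/8 = 2/8 = 0.2500
Py = (6*21 + 2*(-15))/8 = 96/8 = 12.0000

P = (0.2500, 12.0000)


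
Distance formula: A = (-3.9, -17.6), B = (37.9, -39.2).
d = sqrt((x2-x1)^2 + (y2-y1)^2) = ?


dx = 37.9 + 3.9 = 41.8
dy = -39.2 + 17.6 = -21.6
d = sqrt(1747.24 + 466.56) = sqrt(2213.8) = 47.0510

47.0510


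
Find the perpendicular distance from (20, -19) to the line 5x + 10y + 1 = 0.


|5*20 + 10*(-19) + 1| = |-89| = 89
sqrt(25 + 100) = sqrt(125) = 11.1803
d = 89/sqrt(125) = 7.9604

7.9604


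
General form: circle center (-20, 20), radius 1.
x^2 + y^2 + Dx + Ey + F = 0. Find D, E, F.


(x+ 20)^2 + (y-20)^2 = 1^2
D = -2h = 40, E = -2k = -40
F = h^2+k^2-r^2 = 400+400-1 = 799

D = 40, E = -40, F = 799


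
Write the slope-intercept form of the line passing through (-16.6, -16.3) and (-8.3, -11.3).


m = (5.0)/(8.3) = 0.6024
b = y1 - m*x1 = -16.3 - (5.0*(-16.6))/(8.3) = -16.3 + 10.0000 = -6.3000

y = 0.6024x - 6.3000


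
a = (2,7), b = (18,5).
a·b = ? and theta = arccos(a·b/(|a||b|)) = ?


a·b = 2*18 + 7*5 = 36 + 35 = 71
|a| = sqrt(4+49) = 7.2801
|b| = sqrt(324+25) = 18.6815
cos(theta) = 71/(sqrt(53)*sqrt(349)) = 71/sqrt(18497) = 0.522045
theta = arccos(71/sqrt(18497)) = 58.5305 degrees

a·b = 71, theta = 58.5305 deg


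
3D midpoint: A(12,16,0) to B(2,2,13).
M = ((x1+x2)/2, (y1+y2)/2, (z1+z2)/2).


Mx = (12+2)/2 = 7.0000
My = (16+2)/2 = 9.0000
Mz = (0+13)/2 = 6.5000

M = (7.0000, 9.0000, 6.5000)


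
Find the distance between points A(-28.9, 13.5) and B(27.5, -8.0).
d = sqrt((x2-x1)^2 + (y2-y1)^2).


dx = 27.5 + 28.9 = 56.4
dy = -8.0 - 13.5 = -21.5
d = sqrt(3180.96 + 462.25) = sqrt(3643.21) = 60.3590

60.3590


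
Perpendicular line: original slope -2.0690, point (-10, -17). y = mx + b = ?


Perpendicular slope = -1/m1 = -1/(-2.0690) = 0.4833
b2 = y0 - m2*x0 = -17 - 10/(-2.0690) = -17 + 4.8333 = -12.1667

y = 0.4833x - 12.1667


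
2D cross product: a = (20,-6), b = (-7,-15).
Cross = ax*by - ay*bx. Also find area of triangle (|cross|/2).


cross = 20*(-15) + 6*(-7) = -300 - 42 = -342
Triangle area = |-342|/2 = 342/2 = 171.0000

cross = -342, triangle area = 171.0000


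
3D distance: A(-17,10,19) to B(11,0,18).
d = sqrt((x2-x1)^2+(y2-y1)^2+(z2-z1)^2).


dx=28, dy=-10, dz=-1
d = sqrt(784+100+1) = sqrt(885) = 29.7489

29.7489


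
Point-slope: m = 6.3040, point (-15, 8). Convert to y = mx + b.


y - 8 = 6.3040(x + 15)
y = 6.3040x + 8 - 6.3040*(-15)
y = 6.3040x + 102.5600

y = 6.3040x + 102.5600


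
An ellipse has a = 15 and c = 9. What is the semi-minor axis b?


b^2 = 15^2 - (9)^2 = 225 - 81 = 144
b = sqrt(144) = 12

b = 12


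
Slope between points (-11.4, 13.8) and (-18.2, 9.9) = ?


dy = 9.9 - 13.8 = -3.9
dx = -18.2 + 11.4 = -6.8
m = -3.9/(-6.8) = 0.5735

m = 0.5735


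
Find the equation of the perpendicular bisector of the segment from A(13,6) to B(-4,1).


Midpoint = (4.5, 3.5)
Slope of AB = dy/dx = -5/(-17) = 0.2941
Perp slope = -dx/dy = -17/5 = -3.4000
b = My - (perp slope)*Mx = 3.5 + (-17*4.5)/(-5) = 3.5 + 15.3000 = 18.8000

y = -3.4000x + 18.8000


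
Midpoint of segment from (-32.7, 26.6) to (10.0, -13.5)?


Mx = (-32.7 + 10.0)/2 = -22.7/2 = -11.3500
My = (26.6 - 13.5)/2 = 13.1/2 = 6.5500

(-11.3500, 6.5500)


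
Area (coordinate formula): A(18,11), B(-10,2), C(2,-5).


18*(2+ 5) = 126
-10*(-5-11) = 160
2*(11-2) = 18
sum = 304
Area = |304|/2 = 152.0000

152.0000 sq units


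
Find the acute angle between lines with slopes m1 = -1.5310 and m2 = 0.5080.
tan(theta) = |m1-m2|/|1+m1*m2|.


m1-m2 = -2.039
1+m1*m2 = 0.222252
tan(theta) = |-2.039/0.222252| = 9.174271
theta = arctan(|-2.039/0.222252|) = 83.7793 degrees (acute angle)

83.7793 degrees


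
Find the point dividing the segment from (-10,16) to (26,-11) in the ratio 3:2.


Px = (3*26 + 2*(-10))/5 = 58/5 = 11.6000
Py = (3*(-11) + 2*16)/5 = -1/5 = -0.2000

P = (11.6000, -0.2000)


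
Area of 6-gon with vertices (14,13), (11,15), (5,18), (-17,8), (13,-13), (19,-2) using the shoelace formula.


sum(xi*y_{i+1}) = 14*15 + 11*18 + 5*8 - 17*(-13) + 13*(-2) + 19*13 = 890
sum(yi*x_{i+1}) = 13*11 + 15*5 + 18*(-17) + 8*13 - 13*19 - 2*14 = -259
Area = |890 + 259|/2 = 1149/2 = 574.5000

574.5000 sq units


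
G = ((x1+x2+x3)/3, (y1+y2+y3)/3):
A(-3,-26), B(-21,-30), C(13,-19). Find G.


Gx = (-3- 21+13)/3 = -11/3 = -3.6667
Gy = (-26- 30- 19)/3 = -75/3 = -25.0000

G = (-3.6667, -25.0000)


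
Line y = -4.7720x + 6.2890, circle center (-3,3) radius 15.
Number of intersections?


Substitute y = -4.7720x + 6.2890: (x+ 3)^2 + (-4.7720x+6.2890-3)^2 = 225
Expand to Ax^2 + Bx + C = 0, where b-k = 3.289
A = 1+m^2 = 23.771984
B = 2(m(b-k) - h) = 2(-4.7720*3.289 + 3) = -25.390216
C = h^2 + (b-k)^2 - r^2 = 9 + 10.817521 - 225 = -205.182479
disc = B^2-4AC = 644.6631 + 19510.3784 = 20155.0415
disc > 0

2 intersection points


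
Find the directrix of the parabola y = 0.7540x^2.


a = 0.7540
1/(4a) = 0.3316
directrix: y = -0.3316 = -0.3316

y = -0.3316


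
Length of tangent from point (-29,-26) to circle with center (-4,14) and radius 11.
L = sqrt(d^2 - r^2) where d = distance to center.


d = sqrt((-29+ 4)^2 + (-26-14)^2) = sqrt(625+1600) = 47.1699
L = sqrt(2225.0000 - 121) = sqrt(2104.0000) = 45.8694

45.8694


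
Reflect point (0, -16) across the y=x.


Reflection rule for y=x: (y, x)
(0, -16) -> (-16, 0)

(-16, 0)


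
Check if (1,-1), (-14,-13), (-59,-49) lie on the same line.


1*(-13+ 49) - 14*(-49+ 1) - 59*(-1+ 13)
= 36 + 672 - 708 = 0

Yes, collinear (determinant = 0)


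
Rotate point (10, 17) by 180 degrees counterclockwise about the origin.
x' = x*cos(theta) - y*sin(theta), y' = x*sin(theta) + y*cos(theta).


cos(180) = -1, sin(180) = 0
x' = 10*(-1) - 17*0 = -10
y' = 10*0 + 17*(-1) = -17

(-10, -17)


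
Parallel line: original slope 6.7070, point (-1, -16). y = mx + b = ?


Parallel lines have equal slopes.
m2 = 6.7070
b2 = -16 - 6.7070*(-1) = -9.2930

y = 6.7070x - 9.2930


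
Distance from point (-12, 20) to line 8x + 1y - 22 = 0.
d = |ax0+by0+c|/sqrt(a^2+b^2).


|8*(-12) + 1*20 - 22| = |-98| = 98
sqrt(64 + 1) = sqrt(65) = 8.0623
d = 98/sqrt(65) = 12.1554

12.1554


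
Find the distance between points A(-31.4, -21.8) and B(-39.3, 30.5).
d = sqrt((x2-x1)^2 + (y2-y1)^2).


dx = -39.3 + 31.4 = -7.9
dy = 30.5 + 21.8 = 52.3
d = sqrt(62.41 + 2735.29) = sqrt(2797.7) = 52.8933

52.8933


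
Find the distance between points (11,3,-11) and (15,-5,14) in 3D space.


dx=4, dy=-8, dz=25
d = sqrt(16+64+625) = sqrt(705) = 26.5518

26.5518


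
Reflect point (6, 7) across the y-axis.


Reflection rule for y-axis: (-x, y)
(6, 7) -> (-6, 7)

(-6, 7)


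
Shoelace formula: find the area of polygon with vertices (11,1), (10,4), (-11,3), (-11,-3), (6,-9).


sum(xi*y_{i+1}) = 11*4 + 10*3 - 11*(-3) - 11*(-9) + 6*1 = 212
sum(yi*x_{i+1}) = 1*10 + 4*(-11) + 3*(-11) - 3*6 - 9*11 = -184
Area = |212 + 184|/2 = 396/2 = 198.0000

198.0000 sq units


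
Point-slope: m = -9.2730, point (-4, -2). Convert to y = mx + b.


y + 2 = -9.2730(x + 4)
y = -9.2730x - 2 + 9.2730*(-4)
y = -9.2730x - 39.0920

y = -9.2730x - 39.0920


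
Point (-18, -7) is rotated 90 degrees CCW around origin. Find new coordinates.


cos(90) = 0, sin(90) = 1
x' = -18*0 + 7*1 = 7
y' = -18*1 - 7*0 = -18

(7, -18)


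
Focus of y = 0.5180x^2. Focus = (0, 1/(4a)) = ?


a = 0.5180
4a = 2.0720
focus = (0, 1/2.0720) = (0, 0.4826)

Focus = (0, 0.4826)


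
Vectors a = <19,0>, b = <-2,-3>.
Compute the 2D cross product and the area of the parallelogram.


cross = 19*(-3) - 0*(-2) = -57 - 0 = -57
Parallelogram area = |-57| = 57

cross = -57, parallelogram area = 57


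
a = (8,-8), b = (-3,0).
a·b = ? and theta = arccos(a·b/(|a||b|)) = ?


a·b = 8*(-3) - 8*0 = -24 + 0 = -24
|a| = sqrt(64+64) = 11.3137
|b| = sqrt(9+0) = 3.0000
cos(theta) = -24/(sqrt(128)*sqrt(9)) = -24/sqrt(1152) = -0.707107
theta = arccos(-24/sqrt(1152)) = 135.0000 degrees

a·b = -24, theta = 135.0000 deg


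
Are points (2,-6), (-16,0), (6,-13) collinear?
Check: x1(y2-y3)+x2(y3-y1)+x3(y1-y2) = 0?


2*(0+ 13) - 16*(-13+ 6) + 6*(-6-0)
= 26 + 112 - 36 = 102

No, not collinear (determinant = 102)


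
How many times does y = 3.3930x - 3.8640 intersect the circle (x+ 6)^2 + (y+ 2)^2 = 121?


Substitute y = 3.3930x - 3.8640: (x+ 6)^2 + (3.3930x- 3.8640+ 2)^2 = 121
Expand to Ax^2 + Bx + C = 0, where b-k = -1.864
A = 1+m^2 = 12.512449
B = 2(m(b-k) - h) = 2(3.3930*(-1.864) + 6) = -0.649104
C = h^2 + (b-k)^2 - r^2 = 36 + 3.474496 - 121 = -81.525504
disc = B^2-4AC = 0.4213 + 4080.3348 = 4080.7561
disc > 0

2 intersection points


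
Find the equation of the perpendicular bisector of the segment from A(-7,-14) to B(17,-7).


Midpoint = (5, -10.5)
Slope of AB = dy/dx = 7/24 = 0.2917
Perp slope = -dx/dy = -24/7 = -3.4286
b = My - (perp slope)*Mx = -10.5 + (24*5)/7 = -10.5 + 17.1429 = 6.6429

y = -3.4286x + 6.6429


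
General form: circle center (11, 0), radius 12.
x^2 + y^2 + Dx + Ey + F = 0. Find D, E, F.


(x-11)^2 + (y-0)^2 = 12^2
D = -2h = -22, E = -2k = 0
F = h^2+k^2-r^2 = 121+0-144 = -23

D = -22, E = 0, F = -23


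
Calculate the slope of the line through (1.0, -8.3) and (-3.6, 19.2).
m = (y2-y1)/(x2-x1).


dy = 19.2 + 8.3 = 27.5
dx = -3.6 - 1.0 = -4.6
m = 27.5/(-4.6) = -5.9783

m = -5.9783


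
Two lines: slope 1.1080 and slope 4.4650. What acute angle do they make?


m1-m2 = -3.357
1+m1*m2 = 5.94722
tan(theta) = |-3.357/5.94722| = 0.564465
theta = arctan(|-3.357/5.94722|) = 29.4432 degrees (acute angle)

29.4432 degrees


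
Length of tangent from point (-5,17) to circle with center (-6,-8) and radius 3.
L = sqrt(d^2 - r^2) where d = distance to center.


d = sqrt((-5+ 6)^2 + (17+ 8)^2) = sqrt(1+625) = 25.0200
L = sqrt(626.0000 - 9) = sqrt(617.0000) = 24.8395

24.8395


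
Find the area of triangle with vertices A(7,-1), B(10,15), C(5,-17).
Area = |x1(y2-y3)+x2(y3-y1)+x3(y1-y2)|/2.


7*(15+ 17) = 224
10*(-17+ 1) = -160
5*(-1-15) = -80
sum = -16
Area = |-16|/2 = 8.0000

8.0000 sq units


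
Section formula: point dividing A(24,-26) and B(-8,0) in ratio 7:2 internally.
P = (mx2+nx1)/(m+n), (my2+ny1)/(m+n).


Px = (7*(-8) + 2*24)/9 = -8/9 = -0.8889
Py = (7*0 + 2*(-26))/9 = -52/9 = -5.7778

P = (-0.8889, -5.7778)


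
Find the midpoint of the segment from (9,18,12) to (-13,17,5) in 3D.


Mx = (9- 13)/2 = -2.0000
My = (18+17)/2 = 17.5000
Mz = (12+5)/2 = 8.5000

M = (-2.0000, 17.5000, 8.5000)


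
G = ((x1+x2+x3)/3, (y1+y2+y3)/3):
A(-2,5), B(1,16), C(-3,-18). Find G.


Gx = (-2+1- 3)/3 = -4/3 = -1.3333
Gy = (5+16- 18)/3 = 3/3 = 1.0000

G = (-1.3333, 1.0000)


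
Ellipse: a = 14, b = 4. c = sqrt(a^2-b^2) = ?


c^2 = 14^2 - 4^2 = 196 - 16 = 180
c = sqrt(180) = 13.4164

c = 13.4164


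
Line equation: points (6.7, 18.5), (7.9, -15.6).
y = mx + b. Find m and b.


m = (-34.1)/(1.2) = -28.4167
b = y1 - m*x1 = 18.5 - (-34.1*6.7)/(1.2) = 18.5 + 190.3917 = 208.8917

y = -28.4167x + 208.8917


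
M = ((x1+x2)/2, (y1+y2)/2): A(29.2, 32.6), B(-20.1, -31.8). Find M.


Mx = (29.2 - 20.1)/2 = 9.1/2 = 4.5500
My = (32.6 - 31.8)/2 = 0.8/2 = 0.4000

(4.5500, 0.4000)


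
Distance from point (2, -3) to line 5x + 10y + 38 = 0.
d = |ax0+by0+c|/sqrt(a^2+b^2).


|5*2 + 10*(-3) + 38| = |18| = 18
sqrt(25 + 100) = sqrt(125) = 11.1803
d = 18/sqrt(125) = 1.6100

1.6100


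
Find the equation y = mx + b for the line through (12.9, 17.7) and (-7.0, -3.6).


m = (-21.3)/(-19.9) = 1.0704
b = y1 - m*x1 = 17.7 - (-21.3*12.9)/(-19.9) = 17.7 - 13.8075 = 3.8925

y = 1.0704x + 3.8925


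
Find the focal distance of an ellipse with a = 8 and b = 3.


c^2 = 8^2 - 3^2 = 64 - 9 = 55
c = sqrt(55) = 7.4162

c = 7.4162


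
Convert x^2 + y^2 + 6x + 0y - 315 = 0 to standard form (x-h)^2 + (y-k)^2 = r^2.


h = -D/2 = -6/2 = -3
k = -E/2 = 0/2 = 0
r^2 = h^2 + k^2 - F = 9 + 0 + 315 = 324
r = 18

Center (-3, 0), radius = 18


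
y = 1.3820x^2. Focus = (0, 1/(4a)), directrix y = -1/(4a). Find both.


a = 1.3820
1/(4a) = 0.1809
Focus = (0, 0.1809)
Directrix: y = -0.1809

Focus = (0, 0.1809), Directrix: y = -0.1809


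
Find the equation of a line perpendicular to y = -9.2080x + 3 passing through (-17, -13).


Perpendicular slope = -1/m1 = -1/(-9.2080) = 0.1086
b2 = y0 - m2*x0 = -13 - 17/(-9.2080) = -13 + 1.8462 = -11.1538

y = 0.1086x - 11.1538


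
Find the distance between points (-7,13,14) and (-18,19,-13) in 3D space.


dx=-11, dy=6, dz=-27
d = sqrt(121+36+729) = sqrt(886) = 29.7658

29.7658


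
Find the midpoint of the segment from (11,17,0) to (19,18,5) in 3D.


Mx = (11+19)/2 = 15.0000
My = (17+18)/2 = 17.5000
Mz = (0+5)/2 = 2.5000

M = (15.0000, 17.5000, 2.5000)


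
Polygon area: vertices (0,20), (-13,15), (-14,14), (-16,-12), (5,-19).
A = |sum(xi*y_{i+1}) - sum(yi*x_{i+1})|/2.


sum(xi*y_{i+1}) = 0*15 - 13*14 - 14*(-12) - 16*(-19) + 5*20 = 390
sum(yi*x_{i+1}) = 20*(-13) + 15*(-14) + 14*(-16) - 12*5 - 19*0 = -754
Area = |390 + 754|/2 = 1144/2 = 572.0000

572.0000 sq units


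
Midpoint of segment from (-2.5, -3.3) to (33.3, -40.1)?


Mx = (-2.5 + 33.3)/2 = 30.8/2 = 15.4000
My = (-3.3 - 40.1)/2 = -43.4/2 = -21.7000

(15.4000, -21.7000)


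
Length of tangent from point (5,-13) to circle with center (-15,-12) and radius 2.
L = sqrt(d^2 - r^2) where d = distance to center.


d = sqrt((5+ 15)^2 + (-13+ 12)^2) = sqrt(400+1) = 20.0250
L = sqrt(401.0000 - 4) = sqrt(397.0000) = 19.9249

19.9249


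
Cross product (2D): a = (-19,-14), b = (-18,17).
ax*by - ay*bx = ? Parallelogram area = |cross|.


cross = -19*17 + 14*(-18) = -323 - 252 = -575
Parallelogram area = |-575| = 575

cross = -575, parallelogram area = 575


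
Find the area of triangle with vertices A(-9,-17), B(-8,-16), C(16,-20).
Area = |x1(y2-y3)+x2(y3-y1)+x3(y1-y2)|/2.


-9*(-16+ 20) = -36
-8*(-20+ 17) = 24
16*(-17+ 16) = -16
sum = -28
Area = |-28|/2 = 14.0000

14.0000 sq units


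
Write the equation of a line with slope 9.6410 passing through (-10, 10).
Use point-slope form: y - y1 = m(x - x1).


y - 10 = 9.6410(x + 10)
y = 9.6410x + 10 - 9.6410*(-10)
y = 9.6410x + 106.4100

y = 9.6410x + 106.4100


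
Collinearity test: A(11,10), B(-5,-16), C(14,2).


11*(-16-2) - 5*(2-10) + 14*(10+ 16)
= -198 + 40 + 364 = 206

No, not collinear (determinant = 206)


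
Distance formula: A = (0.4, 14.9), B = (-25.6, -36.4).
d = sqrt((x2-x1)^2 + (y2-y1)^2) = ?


dx = -25.6 - 0.4 = -26.0
dy = -36.4 - 14.9 = -51.3
d = sqrt(676.0 + 2631.69) = sqrt(3307.69) = 57.5125

57.5125


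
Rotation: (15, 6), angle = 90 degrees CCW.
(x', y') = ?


cos(90) = 0, sin(90) = 1
x' = 15*0 - 6*1 = -6
y' = 15*1 + 6*0 = 15

(-6, 15)


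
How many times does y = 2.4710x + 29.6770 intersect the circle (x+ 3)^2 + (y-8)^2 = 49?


Substitute y = 2.4710x + 29.6770: (x+ 3)^2 + (2.4710x+29.6770-8)^2 = 49
Expand to Ax^2 + Bx + C = 0, where b-k = 21.677
A = 1+m^2 = 7.105841
B = 2(m(b-k) - h) = 2(2.4710*21.677 + 3) = 113.127734
C = h^2 + (b-k)^2 - r^2 = 9 + 469.892329 - 49 = 429.892329
disc = B^2-4AC = 12797.8842 - 12218.9861 = 578.8981
disc > 0

2 intersection points


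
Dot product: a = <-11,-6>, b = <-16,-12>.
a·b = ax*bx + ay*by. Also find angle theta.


a·b = -11*(-16) - 6*(-12) = 176 + 72 = 248
|a| = sqrt(121+36) = 12.5300
|b| = sqrt(256+144) = 20.0000
cos(theta) = 248/(sqrt(157)*sqrt(400)) = 248/sqrt(62800) = 0.989628
theta = arccos(248/sqrt(62800)) = 8.2594 degrees

a·b = 248, theta = 8.2594 deg


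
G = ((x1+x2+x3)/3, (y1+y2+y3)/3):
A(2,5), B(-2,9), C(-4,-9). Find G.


Gx = (2- 2- 4)/3 = -4/3 = -1.3333
Gy = (5+9- 9)/3 = 5/3 = 1.6667

G = (-1.3333, 1.6667)


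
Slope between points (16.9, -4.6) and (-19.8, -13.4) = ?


dy = -13.4 + 4.6 = -8.8
dx = -19.8 - 16.9 = -36.7
m = -8.8/(-36.7) = 0.2398

m = 0.2398


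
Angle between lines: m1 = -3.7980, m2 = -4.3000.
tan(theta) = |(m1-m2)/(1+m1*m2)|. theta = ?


m1-m2 = 0.502
1+m1*m2 = 17.3314
tan(theta) = |0.502/17.3314| = 0.028965
theta = arctan(|0.502/17.3314|) = 1.6591 degrees (acute angle)

1.6591 degrees


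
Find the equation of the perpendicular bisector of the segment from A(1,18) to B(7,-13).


Midpoint = (4, 2.5)
Slope of AB = dy/dx = -31/6 = -5.1667
Perp slope = -dx/dy = 6/31 = 0.1935
b = My - (perp slope)*Mx = 2.5 + (6*4)/(-31) = 2.5 - 0.7742 = 1.7258

y = 0.1935x + 1.7258


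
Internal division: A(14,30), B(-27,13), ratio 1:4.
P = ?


Px = (1*(-27) + 4*14)/5 = 29/5 = 5.8000
Py = (1*13 + 4*30)/5 = 133/5 = 26.6000

P = (5.8000, 26.6000)


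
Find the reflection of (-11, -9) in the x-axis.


Reflection rule for x-axis: (x, -y)
(-11, -9) -> (-11, 9)

(-11, 9)


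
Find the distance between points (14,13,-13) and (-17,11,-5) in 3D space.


dx=-31, dy=-2, dz=8
d = sqrt(961+4+64) = sqrt(1029) = 32.0780

32.0780


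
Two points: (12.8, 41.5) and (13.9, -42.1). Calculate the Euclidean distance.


dx = 13.9 - 12.8 = 1.1
dy = -42.1 - 41.5 = -83.6
d = sqrt(1.21 + 6988.96) = sqrt(6990.17) = 83.6072

83.6072


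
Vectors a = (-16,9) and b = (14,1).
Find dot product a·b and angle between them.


a·b = -16*14 + 9*1 = -224 + 9 = -215
|a| = sqrt(256+81) = 18.3576
|b| = sqrt(196+1) = 14.0357
cos(theta) = -215/(sqrt(337)*sqrt(197)) = -215/sqrt(66389) = -0.834431
theta = arccos(-215/sqrt(66389)) = 146.5566 degrees

a·b = -215, theta = 146.5566 deg


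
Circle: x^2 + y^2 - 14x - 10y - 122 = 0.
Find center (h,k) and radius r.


h = -D/2 = 14/2 = 7
k = -E/2 = 10/2 = 5
r^2 = h^2 + k^2 - F = 49 + 25 + 122 = 196
r = 14

Center (7, 5), radius = 14


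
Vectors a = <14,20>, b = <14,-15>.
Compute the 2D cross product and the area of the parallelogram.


cross = 14*(-15) - 20*14 = -210 - 280 = -490
Parallelogram area = |-490| = 490

cross = -490, parallelogram area = 490


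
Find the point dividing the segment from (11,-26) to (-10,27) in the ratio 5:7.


Px = (5*(-10) + 7*11)/12 = 27/12 = 2.2500
Py = (5*27 + 7*(-26))/12 = -47/12 = -3.9167

P = (2.2500, -3.9167)


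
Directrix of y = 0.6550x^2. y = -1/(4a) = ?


a = 0.6550
1/(4a) = 0.3817
directrix: y = -0.3817 = -0.3817

y = -0.3817


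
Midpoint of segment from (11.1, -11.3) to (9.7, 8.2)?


Mx = (11.1 + 9.7)/2 = 20.8/2 = 10.4000
My = (-11.3 + 8.2)/2 = -3.1/2 = -1.5500

(10.4000, -1.5500)


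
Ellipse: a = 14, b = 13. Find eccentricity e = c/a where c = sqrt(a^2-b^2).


c = sqrt(196-169) = sqrt(27) = 5.1962
e = c/a = sqrt(27)/14 = 0.3712

e = 0.3712


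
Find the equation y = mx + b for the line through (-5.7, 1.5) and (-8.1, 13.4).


m = (11.9)/(-2.4) = -4.9583
b = y1 - m*x1 = 1.5 - (11.9*(-5.7))/(-2.4) = 1.5 - 28.2625 = -26.7625

y = -4.9583x - 26.7625


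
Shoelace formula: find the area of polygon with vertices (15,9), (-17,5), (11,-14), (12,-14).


sum(xi*y_{i+1}) = 15*5 - 17*(-14) + 11*(-14) + 12*9 = 267
sum(yi*x_{i+1}) = 9*(-17) + 5*11 - 14*12 - 14*15 = -476
Area = |267 + 476|/2 = 743/2 = 371.5000

371.5000 sq units


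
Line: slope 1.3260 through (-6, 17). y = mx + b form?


y - 17 = 1.3260(x + 6)
y = 1.3260x + 17 - 1.3260*(-6)
y = 1.3260x + 24.9560

y = 1.3260x + 24.9560


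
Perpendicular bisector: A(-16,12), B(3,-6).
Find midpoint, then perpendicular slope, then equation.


Midpoint = (-6.5, 3)
Slope of AB = dy/dx = -18/19 = -0.9474
Perp slope = -dx/dy = 19/18 = 1.0556
b = My - (perp slope)*Mx = 3 + (19*(-6.5))/(-18) = 3 + 6.8611 = 9.8611

y = 1.0556x + 9.8611


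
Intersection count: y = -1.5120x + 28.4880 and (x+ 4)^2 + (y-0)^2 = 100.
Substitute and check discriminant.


Substitute y = -1.5120x + 28.4880: (x+ 4)^2 + (-1.5120x+28.4880-0)^2 = 100
Expand to Ax^2 + Bx + C = 0, where b-k = 28.488
A = 1+m^2 = 3.286144
B = 2(m(b-k) - h) = 2(-1.5120*28.488 + 4) = -78.147712
C = h^2 + (b-k)^2 - r^2 = 16 + 811.566144 - 100 = 727.566144
disc = B^2-4AC = 6107.0649 - 9563.5485 = -3456.4836
disc < 0

0 intersection points


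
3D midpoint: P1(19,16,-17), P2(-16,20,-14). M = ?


Mx = (19- 16)/2 = 1.5000
My = (16+20)/2 = 18.0000
Mz = (-17- 14)/2 = -15.5000

M = (1.5000, 18.0000, -15.5000)


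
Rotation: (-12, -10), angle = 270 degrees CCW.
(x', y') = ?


cos(270) = 0, sin(270) = -1
x' = -12*0 + 10*(-1) = -10
y' = -12*(-1) - 10*0 = 12

(-10, 12)


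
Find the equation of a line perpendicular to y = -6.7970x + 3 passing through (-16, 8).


Perpendicular slope = -1/m1 = -1/(-6.7970) = 0.1471
b2 = y0 - m2*x0 = 8 - 16/(-6.7970) = 8 + 2.3540 = 10.3540

y = 0.1471x + 10.3540


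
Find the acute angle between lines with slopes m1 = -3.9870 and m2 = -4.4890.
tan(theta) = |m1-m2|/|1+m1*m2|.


m1-m2 = 0.502
1+m1*m2 = 18.897643
tan(theta) = |0.502/18.897643| = 0.026564
theta = arctan(|0.502/18.897643|) = 1.5217 degrees (acute angle)

1.5217 degrees


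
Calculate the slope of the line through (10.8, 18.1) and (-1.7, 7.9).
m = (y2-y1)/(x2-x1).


dy = 7.9 - 18.1 = -10.2
dx = -1.7 - 10.8 = -12.5
m = -10.2/(-12.5) = 0.8160

m = 0.8160


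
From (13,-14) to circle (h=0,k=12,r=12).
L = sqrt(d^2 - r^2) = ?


d = sqrt((13-0)^2 + (-14-12)^2) = sqrt(169+676) = 29.0689
L = sqrt(845.0000 - 144) = sqrt(701.0000) = 26.4764

26.4764


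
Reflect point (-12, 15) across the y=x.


Reflection rule for y=x: (y, x)
(-12, 15) -> (15, -12)

(15, -12)


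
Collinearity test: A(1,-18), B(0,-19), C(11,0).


1*(-19-0) + 0*(0+ 18) + 11*(-18+ 19)
= -19 + 0 + 11 = -8

No, not collinear (determinant = -8)


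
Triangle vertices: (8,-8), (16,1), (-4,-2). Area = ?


8*(1+ 2) = 24
16*(-2+ 8) = 96
-4*(-8-1) = 36
sum = 156
Area = |156|/2 = 78.0000

78.0000 sq units


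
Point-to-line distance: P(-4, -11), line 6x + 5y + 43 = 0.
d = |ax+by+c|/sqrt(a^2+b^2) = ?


|6*(-4) + 5*(-11) + 43| = |-36| = 36
sqrt(36 + 25) = sqrt(61) = 7.8102
d = 36/sqrt(61) = 4.6093

4.6093


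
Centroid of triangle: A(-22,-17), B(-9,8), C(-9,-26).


Gx = (-22- 9- 9)/3 = -40/3 = -13.3333
Gy = (-17+8- 26)/3 = -35/3 = -11.6667

G = (-13.3333, -11.6667)


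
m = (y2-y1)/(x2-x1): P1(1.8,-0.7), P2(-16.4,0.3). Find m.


dy = 0.3 + 0.7 = 1.0
dx = -16.4 - 1.8 = -18.2
m = 1.0/(-18.2) = -0.0549

m = -0.0549


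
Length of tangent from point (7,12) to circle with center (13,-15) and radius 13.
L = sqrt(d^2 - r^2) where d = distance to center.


d = sqrt((7-13)^2 + (12+ 15)^2) = sqrt(36+729) = 27.6586
L = sqrt(765.0000 - 169) = sqrt(596.0000) = 24.4131

24.4131


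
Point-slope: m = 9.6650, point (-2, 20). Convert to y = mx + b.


y - 20 = 9.6650(x + 2)
y = 9.6650x + 20 - 9.6650*(-2)
y = 9.6650x + 39.3300

y = 9.6650x + 39.3300
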